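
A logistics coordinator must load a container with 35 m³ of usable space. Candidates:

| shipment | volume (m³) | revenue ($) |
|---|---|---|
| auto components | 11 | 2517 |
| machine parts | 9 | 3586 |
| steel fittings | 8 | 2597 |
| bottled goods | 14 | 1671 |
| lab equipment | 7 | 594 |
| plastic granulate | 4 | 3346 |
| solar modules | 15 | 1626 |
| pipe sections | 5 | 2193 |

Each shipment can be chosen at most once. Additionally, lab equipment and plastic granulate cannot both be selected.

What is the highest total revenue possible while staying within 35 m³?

12046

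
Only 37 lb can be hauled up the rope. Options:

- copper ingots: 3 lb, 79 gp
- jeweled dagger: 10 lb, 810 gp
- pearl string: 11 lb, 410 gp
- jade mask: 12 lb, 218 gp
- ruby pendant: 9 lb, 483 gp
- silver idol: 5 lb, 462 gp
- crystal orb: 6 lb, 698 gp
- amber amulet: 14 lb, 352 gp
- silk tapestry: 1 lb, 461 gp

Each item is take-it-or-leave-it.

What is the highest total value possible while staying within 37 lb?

2993

By value per lb: silk tapestry 461.00, crystal orb 116.33, silver idol 92.40 lead.
Copper ingots + jeweled dagger + ruby pendant + silver idol + crystal orb + silk tapestry uses 34 of the 37 lb and totals 2993.
Nothing else within 37 lb beats 2993.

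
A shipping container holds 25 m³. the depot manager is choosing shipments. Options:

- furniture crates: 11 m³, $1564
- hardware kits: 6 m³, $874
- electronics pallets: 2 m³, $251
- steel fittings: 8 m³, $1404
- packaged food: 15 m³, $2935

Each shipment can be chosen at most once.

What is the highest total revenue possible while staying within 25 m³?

Best packing: electronics pallets + steel fittings + packaged food — 25 m³, 4590 total.
Runner-up steel fittings + packaged food tops out at 4339.

4590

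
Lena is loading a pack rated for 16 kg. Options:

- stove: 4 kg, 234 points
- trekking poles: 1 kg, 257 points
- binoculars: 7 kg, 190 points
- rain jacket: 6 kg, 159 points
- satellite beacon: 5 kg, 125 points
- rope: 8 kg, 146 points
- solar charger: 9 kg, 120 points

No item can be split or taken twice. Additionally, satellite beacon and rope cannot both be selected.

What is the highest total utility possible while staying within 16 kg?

Ranking by ratio (utility/kg): trekking poles 257.00, stove 58.50, binoculars 27.14, rain jacket 26.50.
Greedy by ratio would take stove + trekking poles + binoculars: 12 kg used, total 681.
The 7 kg tied up in binoculars is better spent on rain jacket + satellite beacon — total rises to 775 (16 kg).
The closest alternative, stove + trekking poles + binoculars, reaches only 681.

775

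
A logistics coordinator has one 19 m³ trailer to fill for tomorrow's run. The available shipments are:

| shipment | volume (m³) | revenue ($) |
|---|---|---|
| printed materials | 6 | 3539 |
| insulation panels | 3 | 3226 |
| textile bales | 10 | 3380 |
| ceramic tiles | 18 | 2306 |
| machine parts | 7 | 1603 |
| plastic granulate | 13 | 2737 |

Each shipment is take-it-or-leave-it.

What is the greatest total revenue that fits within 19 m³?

10145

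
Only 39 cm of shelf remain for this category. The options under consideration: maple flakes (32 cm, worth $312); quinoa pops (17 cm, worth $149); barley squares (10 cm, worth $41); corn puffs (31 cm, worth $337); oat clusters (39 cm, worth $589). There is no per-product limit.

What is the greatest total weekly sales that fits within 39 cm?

589

Taking oat clusters: 39 cm used, 589 in weekly sales.
Every other selection either busts 39 cm or fails to beat 589.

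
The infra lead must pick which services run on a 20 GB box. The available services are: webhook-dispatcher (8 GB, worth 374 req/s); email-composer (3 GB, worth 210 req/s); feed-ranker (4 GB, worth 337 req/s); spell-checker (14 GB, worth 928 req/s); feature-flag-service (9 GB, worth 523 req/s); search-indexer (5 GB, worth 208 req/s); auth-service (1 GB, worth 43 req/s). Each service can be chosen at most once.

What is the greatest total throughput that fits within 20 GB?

1308

By throughput per GB: feed-ranker 84.25, email-composer 70.00, spell-checker 66.29, feature-flag-service 58.11 lead.
Filling by ratio: email-composer + feed-ranker + feature-flag-service + auth-service for 1113, with 3 GB left unused.
The 12 GB tied up in email-composer and feature-flag-service is better spent on spell-checker — total rises to 1308 (19 GB).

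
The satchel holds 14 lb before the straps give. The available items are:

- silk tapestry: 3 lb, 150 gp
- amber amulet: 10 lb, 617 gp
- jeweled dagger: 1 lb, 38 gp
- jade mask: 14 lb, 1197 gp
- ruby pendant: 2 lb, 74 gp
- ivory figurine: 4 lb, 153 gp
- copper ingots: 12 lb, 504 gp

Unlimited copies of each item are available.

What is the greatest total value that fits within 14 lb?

1197

Taking jade mask: 14 lb used, 1197 in value.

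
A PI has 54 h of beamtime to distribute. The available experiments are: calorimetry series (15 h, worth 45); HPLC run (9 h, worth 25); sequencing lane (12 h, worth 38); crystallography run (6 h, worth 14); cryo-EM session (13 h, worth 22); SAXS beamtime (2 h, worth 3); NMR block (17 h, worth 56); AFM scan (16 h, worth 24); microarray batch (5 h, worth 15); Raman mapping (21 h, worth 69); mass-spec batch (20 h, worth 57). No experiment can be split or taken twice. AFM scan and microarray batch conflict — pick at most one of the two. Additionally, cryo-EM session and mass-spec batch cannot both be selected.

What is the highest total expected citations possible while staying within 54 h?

170

A density-first pass picks sequencing lane + SAXS beamtime + NMR block + Raman mapping — 166 at 52 h.
Replace sequencing lane and SAXS beamtime with calorimetry series: the trade gains 4 net, giving 170 at 53 h.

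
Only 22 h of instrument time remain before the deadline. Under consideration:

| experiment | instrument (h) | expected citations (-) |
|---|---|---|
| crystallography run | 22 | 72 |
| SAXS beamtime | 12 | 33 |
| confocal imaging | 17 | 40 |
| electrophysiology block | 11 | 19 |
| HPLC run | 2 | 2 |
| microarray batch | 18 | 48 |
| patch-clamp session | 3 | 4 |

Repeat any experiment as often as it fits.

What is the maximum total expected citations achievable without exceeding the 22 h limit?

By expected citations per h: crystallography run 3.27, SAXS beamtime 2.75, microarray batch 2.67 lead.
Taking crystallography run: 22 h used, 72 in expected citations.

72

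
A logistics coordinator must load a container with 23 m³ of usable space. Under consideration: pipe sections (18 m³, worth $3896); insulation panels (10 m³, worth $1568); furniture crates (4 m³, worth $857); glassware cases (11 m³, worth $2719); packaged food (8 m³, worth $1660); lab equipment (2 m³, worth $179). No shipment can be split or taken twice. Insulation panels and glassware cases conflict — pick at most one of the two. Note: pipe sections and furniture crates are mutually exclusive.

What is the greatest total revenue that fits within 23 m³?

5236

By revenue per m³: glassware cases 247.18, pipe sections 216.44, furniture crates 214.25 lead.
Best packing: furniture crates + glassware cases + packaged food — 23 m³, 5236 total.
Nothing else feasible within 23 m³ beats 5236.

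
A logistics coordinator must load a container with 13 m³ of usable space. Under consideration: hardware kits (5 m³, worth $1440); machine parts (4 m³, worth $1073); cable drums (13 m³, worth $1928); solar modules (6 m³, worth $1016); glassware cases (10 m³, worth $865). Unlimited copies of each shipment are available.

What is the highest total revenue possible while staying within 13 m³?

3586

Taking the top-ratio shipments first gives 2×hardware kits for 2880 (10 m³).
Replace hardware kits with 2×machine parts: the trade gains 706 net, giving 3586 at 13 m³.
That's the maximum — no swap from here does better than 3586.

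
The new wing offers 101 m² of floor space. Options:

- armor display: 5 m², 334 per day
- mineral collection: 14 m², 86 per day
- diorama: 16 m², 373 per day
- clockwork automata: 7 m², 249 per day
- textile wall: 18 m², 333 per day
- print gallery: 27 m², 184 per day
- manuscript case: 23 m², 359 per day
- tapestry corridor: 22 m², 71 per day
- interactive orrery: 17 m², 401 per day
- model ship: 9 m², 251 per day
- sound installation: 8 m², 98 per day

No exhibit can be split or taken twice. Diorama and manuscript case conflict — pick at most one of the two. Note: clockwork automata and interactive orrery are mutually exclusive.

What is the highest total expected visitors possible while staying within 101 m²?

1974

Best packing: armor display + diorama + textile wall + print gallery + interactive orrery + model ship + sound installation — 100 m², 1974 total.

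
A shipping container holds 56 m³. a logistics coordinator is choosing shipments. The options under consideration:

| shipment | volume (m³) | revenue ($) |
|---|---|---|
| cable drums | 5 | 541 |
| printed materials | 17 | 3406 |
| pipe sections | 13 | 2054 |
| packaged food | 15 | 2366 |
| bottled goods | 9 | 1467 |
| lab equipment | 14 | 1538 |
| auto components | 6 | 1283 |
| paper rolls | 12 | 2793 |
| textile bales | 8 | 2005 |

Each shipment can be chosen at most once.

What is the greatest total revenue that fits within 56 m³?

11541

A density-first pass picks printed materials + bottled goods + auto components + paper rolls + textile bales — 10954 at 52 m³.
Replace bottled goods with pipe sections: the trade gains 587 net, giving 11541 at 56 m³.
No other feasible combination exceeds 11541.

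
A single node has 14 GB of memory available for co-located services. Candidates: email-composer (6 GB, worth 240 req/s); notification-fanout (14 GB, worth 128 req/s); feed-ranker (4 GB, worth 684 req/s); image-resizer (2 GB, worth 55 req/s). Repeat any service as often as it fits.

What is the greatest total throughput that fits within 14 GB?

2107

Best packing: 3×feed-ranker + image-resizer — 14 GB, 2107 total.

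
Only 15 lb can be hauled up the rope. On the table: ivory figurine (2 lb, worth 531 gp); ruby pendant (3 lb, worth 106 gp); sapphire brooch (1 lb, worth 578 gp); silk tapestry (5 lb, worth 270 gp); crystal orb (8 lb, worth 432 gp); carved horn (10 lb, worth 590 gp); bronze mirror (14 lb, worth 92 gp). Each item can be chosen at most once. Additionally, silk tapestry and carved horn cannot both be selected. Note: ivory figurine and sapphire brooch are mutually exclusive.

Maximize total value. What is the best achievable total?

Ranking by ratio (value/lb): sapphire brooch 578.00, ivory figurine 265.50, carved horn 59.00, silk tapestry 54.00.
Best packing: sapphire brooch + silk tapestry + crystal orb — 14 lb, 1280 total.

1280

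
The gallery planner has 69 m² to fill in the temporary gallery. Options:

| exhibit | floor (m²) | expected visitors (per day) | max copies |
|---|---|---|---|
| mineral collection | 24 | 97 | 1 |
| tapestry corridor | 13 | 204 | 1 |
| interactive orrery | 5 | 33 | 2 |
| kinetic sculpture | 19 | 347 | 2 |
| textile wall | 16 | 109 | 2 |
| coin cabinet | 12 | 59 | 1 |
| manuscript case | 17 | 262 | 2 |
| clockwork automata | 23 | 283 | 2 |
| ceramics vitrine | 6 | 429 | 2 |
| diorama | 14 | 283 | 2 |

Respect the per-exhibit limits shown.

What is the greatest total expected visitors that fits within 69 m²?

1868

Taking the top-ratio exhibits first gives 2×interactive orrery + kinetic sculpture + 2×ceramics vitrine + 2×diorama for 1837 (69 m²).
The 19 m² tied up in interactive orrery and diorama is better spent on kinetic sculpture — total rises to 1868 (69 m²).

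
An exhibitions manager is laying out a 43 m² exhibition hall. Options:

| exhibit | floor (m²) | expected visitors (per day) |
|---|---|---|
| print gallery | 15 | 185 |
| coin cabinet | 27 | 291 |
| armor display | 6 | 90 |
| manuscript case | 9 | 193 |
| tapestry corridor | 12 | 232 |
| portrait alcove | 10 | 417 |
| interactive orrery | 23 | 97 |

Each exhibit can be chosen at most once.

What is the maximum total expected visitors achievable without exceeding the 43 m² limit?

932

Best packing: armor display + manuscript case + tapestry corridor + portrait alcove — 37 m², 932 total.
Every other selection either busts 43 m² or fails to beat 932.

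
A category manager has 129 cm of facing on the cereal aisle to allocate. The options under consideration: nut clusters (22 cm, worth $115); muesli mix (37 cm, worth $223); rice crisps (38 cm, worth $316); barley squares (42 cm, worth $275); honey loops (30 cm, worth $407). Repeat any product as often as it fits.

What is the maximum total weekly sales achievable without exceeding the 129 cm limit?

1628

4×honey loops uses 120 of the 129 cm and totals 1628.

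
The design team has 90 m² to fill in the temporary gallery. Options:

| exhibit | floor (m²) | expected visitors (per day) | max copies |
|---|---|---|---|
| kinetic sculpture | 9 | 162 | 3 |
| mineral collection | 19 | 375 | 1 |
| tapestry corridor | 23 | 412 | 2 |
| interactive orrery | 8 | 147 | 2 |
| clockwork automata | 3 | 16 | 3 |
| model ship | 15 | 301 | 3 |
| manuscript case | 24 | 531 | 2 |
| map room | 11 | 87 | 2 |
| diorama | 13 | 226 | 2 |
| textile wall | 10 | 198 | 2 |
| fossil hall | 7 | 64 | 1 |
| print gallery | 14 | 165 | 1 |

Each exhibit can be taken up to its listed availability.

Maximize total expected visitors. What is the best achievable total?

1885

Density check — manuscript case 22.12, model ship 20.07, textile wall 19.80 are the best per m².
Taking the top-ratio exhibits first gives 2×model ship + 2×manuscript case + textile wall for 1862 (88 m²).
Replace model ship and textile wall with mineral collection + interactive orrery: the trade gains 23 net, giving 1885 at 90 m².
Every other selection either busts 90 m² or exceeds an availability limit or fails to beat 1885.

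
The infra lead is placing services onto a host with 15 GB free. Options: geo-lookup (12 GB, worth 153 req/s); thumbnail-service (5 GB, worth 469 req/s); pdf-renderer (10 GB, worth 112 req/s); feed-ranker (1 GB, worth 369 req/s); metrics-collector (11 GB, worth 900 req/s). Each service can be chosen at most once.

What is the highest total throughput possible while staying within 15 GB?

1269

Filling by ratio: thumbnail-service + feed-ranker for 838, with 9 GB left unused.
Replace thumbnail-service with metrics-collector: the trade gains 431 net, giving 1269 at 12 GB.
An exhaustive check of the 32 subsets confirms 1269.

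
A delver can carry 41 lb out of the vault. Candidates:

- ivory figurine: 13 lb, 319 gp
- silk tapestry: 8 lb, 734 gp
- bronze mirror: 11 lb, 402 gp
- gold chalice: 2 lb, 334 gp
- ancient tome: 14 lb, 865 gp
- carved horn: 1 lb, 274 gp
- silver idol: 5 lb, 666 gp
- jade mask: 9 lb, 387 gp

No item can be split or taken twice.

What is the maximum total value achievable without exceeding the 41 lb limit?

3275

Filling by ratio: silk tapestry + gold chalice + ancient tome + carved horn + silver idol + jade mask for 3260, with 2 lb left unused.
Replace jade mask with bronze mirror: the trade gains 15 net, giving 3275 at 41 lb.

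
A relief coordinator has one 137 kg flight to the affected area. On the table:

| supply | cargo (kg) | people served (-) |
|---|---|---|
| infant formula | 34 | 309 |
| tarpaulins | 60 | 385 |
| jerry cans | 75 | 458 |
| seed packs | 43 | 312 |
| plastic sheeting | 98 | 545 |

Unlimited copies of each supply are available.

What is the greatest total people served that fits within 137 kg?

1236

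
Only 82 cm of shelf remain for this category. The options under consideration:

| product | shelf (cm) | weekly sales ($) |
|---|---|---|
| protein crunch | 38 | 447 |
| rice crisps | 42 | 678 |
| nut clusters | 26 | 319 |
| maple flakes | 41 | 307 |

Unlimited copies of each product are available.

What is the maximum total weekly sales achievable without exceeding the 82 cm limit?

Filling by ratio: rice crisps + nut clusters for 997, with 14 cm left unused.
Replace nut clusters with protein crunch: the trade gains 128 net, giving 1125 at 80 cm.
Nothing else within 82 cm beats 1125.

1125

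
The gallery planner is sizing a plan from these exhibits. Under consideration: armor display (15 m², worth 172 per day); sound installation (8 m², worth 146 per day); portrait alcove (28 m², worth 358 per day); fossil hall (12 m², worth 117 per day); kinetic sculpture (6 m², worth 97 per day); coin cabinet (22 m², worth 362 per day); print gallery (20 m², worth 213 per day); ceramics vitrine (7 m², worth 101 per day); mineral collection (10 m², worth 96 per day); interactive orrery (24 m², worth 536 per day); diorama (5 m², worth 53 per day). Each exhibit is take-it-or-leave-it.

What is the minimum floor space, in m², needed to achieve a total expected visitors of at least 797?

43

Look for the lowest-floor combination reaching 797.
Taking sound installation + kinetic sculpture + interactive orrery + diorama gives 832 (≥ 797) for 43 m².
No combination under 43 m² hits 797.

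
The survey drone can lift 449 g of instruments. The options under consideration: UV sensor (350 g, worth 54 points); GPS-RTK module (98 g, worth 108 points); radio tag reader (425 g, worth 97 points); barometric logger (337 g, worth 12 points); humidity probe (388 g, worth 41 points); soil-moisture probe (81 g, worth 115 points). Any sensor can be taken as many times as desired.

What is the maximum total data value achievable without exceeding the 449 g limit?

The ratio ordering already packs tightly: 5×soil-moisture probe, 405 g, 575.
Nothing else within 449 g beats 575.

575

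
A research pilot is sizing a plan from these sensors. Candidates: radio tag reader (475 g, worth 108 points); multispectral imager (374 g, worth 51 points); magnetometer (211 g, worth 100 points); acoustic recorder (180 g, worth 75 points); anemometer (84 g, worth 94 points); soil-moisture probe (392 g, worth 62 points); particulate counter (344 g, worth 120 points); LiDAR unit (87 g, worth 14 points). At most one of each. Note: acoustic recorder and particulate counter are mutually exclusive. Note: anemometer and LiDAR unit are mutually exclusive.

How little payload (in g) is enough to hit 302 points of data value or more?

639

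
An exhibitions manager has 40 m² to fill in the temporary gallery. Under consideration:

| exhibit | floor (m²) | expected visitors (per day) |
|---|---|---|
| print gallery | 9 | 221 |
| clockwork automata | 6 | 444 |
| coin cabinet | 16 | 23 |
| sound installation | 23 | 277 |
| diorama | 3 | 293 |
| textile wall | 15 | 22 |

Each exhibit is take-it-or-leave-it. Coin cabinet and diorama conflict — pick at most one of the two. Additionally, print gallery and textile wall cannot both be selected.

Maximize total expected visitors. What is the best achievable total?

1014

Best packing: clockwork automata + sound installation + diorama — 32 m², 1014 total.
Runner-up print gallery + clockwork automata + diorama tops out at 958.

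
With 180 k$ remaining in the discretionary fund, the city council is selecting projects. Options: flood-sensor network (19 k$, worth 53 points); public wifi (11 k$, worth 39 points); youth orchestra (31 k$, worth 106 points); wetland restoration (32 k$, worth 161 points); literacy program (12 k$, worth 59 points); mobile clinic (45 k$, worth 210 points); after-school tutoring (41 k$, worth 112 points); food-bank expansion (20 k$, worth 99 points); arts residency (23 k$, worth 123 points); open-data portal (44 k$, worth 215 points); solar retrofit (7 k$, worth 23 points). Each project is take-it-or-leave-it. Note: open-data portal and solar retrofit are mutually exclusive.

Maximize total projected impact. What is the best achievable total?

867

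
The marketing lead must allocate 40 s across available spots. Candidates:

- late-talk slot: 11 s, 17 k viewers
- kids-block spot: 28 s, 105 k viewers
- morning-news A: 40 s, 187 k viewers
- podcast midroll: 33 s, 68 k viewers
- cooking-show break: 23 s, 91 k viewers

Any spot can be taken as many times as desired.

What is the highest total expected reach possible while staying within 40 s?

Morning-news A uses 40 of the 40 s and totals 187.

187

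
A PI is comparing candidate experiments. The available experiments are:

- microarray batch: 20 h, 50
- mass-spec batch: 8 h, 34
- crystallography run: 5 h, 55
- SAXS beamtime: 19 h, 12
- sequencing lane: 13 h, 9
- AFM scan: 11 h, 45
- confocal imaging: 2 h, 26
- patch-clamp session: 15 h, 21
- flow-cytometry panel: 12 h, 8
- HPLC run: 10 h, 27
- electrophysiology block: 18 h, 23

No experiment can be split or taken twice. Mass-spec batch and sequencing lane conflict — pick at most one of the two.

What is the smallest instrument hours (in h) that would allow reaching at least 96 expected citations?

Need the lightest bundle worth ≥ 96.
mass-spec batch + crystallography run + confocal imaging: 115 expected citations at 15 h.
Below 15 h the best achievable stays under 96.

15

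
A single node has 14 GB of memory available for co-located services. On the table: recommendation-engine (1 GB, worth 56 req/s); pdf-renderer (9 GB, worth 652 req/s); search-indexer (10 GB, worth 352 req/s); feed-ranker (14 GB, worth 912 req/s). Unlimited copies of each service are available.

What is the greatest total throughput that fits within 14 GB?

Best packing: 5×recommendation-engine + pdf-renderer — 14 GB, 932 total.
That's the maximum — no swap from here does better than 932.

932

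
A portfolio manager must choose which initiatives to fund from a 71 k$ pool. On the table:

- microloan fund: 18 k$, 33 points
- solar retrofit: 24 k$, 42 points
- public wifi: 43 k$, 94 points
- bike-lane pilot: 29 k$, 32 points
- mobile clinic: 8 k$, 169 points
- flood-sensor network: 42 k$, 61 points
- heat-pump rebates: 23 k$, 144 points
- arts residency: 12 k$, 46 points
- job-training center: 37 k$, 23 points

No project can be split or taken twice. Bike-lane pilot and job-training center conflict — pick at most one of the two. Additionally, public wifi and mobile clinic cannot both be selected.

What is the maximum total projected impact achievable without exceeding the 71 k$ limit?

Greedy by ratio would take microloan fund + mobile clinic + heat-pump rebates + arts residency: 61 k$ used, total 392.
Dropping microloan fund frees 18 k$; slotting in solar retrofit (24 k$) lifts the total to 401 at 67 k$.

401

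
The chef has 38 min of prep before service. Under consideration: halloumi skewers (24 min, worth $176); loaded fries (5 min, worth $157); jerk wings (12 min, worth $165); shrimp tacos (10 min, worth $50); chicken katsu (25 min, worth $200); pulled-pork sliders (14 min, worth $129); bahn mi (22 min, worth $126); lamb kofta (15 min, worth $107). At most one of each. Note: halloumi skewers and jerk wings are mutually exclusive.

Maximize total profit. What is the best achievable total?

451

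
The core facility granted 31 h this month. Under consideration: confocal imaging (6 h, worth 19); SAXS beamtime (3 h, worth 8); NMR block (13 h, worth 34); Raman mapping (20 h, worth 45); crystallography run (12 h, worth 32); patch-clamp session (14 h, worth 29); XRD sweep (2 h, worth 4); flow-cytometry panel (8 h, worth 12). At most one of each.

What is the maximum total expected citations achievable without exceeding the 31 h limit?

A density-first pass picks confocal imaging + SAXS beamtime + crystallography run + XRD sweep + flow-cytometry panel — 75 at 31 h.
Replace SAXS beamtime and XRD sweep and flow-cytometry panel with NMR block: the trade gains 10 net, giving 85 at 31 h.

85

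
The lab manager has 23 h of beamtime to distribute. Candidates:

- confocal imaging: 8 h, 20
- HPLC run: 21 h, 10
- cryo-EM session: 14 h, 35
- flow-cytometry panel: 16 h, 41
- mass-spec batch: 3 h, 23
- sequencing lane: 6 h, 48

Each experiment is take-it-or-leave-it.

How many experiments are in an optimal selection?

3

The maximum expected citations within 23 h is 106.
cryo-EM session + mass-spec batch + sequencing lane hits 106 at 23 h.
Any selection reaching 106 contains exactly 3 experiments.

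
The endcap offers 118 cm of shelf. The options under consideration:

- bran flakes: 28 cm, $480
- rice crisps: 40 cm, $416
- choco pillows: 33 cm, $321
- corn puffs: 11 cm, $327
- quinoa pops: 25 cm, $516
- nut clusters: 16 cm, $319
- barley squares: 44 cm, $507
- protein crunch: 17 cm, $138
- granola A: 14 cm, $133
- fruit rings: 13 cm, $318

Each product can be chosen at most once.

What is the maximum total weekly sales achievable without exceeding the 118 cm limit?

2098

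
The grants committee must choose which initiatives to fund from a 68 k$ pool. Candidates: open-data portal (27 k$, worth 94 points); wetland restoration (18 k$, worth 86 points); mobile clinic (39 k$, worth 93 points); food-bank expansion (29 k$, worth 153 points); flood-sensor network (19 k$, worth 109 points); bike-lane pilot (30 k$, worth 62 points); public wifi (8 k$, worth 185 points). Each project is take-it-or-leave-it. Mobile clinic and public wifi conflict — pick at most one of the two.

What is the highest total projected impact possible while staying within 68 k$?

447

By projected impact per k$: public wifi 23.12, flood-sensor network 5.74, food-bank expansion 5.28, wetland restoration 4.78 lead.
Best packing: food-bank expansion + flood-sensor network + public wifi — 56 k$, 447 total.
Every other selection either busts 68 k$ or breaks a pairing rule or fails to beat 447.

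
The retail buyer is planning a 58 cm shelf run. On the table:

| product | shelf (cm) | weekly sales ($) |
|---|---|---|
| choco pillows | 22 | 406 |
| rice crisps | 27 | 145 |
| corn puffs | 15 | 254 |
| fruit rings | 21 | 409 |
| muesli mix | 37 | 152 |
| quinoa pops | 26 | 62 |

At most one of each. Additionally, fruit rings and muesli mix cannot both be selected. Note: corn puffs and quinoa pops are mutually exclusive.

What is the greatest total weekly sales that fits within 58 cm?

1069

Taking choco pillows + corn puffs + fruit rings: 58 cm used, 1069 in weekly sales.
That's the maximum — no feasible swap from here does better than 1069.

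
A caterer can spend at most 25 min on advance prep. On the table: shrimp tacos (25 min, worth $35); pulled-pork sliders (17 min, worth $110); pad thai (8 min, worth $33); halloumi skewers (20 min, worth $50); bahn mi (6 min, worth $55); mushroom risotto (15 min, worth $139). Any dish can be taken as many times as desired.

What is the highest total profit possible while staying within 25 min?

220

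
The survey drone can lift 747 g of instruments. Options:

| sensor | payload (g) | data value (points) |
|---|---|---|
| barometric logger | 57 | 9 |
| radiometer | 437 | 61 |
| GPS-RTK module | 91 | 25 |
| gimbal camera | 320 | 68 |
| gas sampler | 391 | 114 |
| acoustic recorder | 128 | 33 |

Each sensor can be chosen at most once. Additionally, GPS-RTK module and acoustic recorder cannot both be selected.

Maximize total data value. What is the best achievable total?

Ranking by ratio (data value/g): gas sampler 0.29, GPS-RTK module 0.27, acoustic recorder 0.26.
Taking gimbal camera + gas sampler: 711 g used, 182 in data value.

182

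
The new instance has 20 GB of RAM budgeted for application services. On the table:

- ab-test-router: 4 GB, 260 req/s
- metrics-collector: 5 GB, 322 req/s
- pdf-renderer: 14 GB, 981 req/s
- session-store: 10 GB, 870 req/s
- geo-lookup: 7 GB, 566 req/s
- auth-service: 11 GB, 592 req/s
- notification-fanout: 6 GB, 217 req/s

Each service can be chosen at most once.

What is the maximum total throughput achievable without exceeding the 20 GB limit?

1452

By throughput per GB: session-store 87.00, geo-lookup 80.86, pdf-renderer 70.07 lead.
Filling by ratio: session-store + geo-lookup for 1436, with 3 GB left unused.
The 7 GB tied up in geo-lookup is better spent on ab-test-router + metrics-collector — total rises to 1452 (19 GB).
An exhaustive check of the 128 subsets confirms 1452.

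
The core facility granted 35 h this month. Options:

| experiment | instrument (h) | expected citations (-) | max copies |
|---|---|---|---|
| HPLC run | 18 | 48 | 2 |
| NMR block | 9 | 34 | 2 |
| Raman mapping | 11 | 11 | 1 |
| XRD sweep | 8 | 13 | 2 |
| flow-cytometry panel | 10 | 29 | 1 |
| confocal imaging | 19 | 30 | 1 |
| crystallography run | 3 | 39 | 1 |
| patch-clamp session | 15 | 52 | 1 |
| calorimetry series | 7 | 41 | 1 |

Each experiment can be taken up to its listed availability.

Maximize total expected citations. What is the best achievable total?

166

Filling by ratio: 2×NMR block + crystallography run + calorimetry series for 148, with 7 h left unused.
The 9 h tied up in NMR block is better spent on patch-clamp session — total rises to 166 (34 h).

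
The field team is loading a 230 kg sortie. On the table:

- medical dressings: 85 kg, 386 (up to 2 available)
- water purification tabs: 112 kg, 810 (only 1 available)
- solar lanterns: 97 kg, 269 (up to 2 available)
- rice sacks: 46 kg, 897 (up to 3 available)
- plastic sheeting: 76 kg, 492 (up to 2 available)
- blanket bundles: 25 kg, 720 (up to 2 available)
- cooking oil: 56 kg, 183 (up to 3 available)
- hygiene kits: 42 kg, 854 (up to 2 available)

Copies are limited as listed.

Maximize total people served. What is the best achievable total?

The ratio heuristic lands on 2×rice sacks + 2×blanket bundles + 2×hygiene kits (4942) but leaves 4 kg idle.
Dropping hygiene kits frees 42 kg; slotting in rice sacks (46 kg) lifts the total to 4985 at 230 kg.

4985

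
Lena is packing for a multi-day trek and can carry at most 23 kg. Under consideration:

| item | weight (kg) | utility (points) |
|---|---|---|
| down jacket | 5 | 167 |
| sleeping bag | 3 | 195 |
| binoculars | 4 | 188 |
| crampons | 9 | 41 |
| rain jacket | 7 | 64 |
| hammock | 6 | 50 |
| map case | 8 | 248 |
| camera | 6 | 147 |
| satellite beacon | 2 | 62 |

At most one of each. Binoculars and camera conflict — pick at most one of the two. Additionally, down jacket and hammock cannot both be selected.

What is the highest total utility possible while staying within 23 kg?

860

Taking down jacket + sleeping bag + binoculars + map case + satellite beacon: 22 kg used, 860 in utility.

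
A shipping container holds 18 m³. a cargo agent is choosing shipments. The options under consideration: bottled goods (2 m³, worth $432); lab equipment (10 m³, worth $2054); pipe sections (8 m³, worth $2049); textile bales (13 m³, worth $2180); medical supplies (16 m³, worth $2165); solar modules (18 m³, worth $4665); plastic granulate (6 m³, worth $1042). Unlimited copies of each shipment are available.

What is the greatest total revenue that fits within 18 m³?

4665

Best packing: solar modules — 18 m³, 4665 total.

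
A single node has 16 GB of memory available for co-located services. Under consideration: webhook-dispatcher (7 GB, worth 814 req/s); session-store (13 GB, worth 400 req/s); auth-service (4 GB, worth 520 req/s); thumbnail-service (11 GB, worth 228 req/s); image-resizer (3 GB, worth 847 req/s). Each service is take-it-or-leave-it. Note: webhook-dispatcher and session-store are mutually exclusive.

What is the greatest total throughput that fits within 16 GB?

Best packing: webhook-dispatcher + auth-service + image-resizer — 14 GB, 2181 total.
Next best is webhook-dispatcher + image-resizer at 1661 (10 GB) — short by 520.

2181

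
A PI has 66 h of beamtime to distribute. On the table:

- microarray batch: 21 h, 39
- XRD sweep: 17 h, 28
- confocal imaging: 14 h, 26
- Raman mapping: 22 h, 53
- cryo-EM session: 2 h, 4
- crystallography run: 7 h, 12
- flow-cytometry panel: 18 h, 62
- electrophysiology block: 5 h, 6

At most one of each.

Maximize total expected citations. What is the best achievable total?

A density-first pass picks microarray batch + Raman mapping + cryo-EM session + flow-cytometry panel — 158 at 63 h.
Replace cryo-EM session with electrophysiology block: the trade gains 2 net, giving 160 at 66 h.

160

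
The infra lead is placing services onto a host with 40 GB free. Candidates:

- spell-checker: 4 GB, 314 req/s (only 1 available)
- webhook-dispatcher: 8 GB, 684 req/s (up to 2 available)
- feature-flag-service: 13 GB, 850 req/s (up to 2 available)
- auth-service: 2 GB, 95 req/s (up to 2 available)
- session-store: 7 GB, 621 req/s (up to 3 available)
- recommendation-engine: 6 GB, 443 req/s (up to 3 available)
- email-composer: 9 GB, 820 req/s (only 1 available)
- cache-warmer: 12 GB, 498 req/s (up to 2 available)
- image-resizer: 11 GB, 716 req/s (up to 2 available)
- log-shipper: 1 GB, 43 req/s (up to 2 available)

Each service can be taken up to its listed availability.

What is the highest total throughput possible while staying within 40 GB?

Taking the top-ratio services first gives webhook-dispatcher + auth-service + 3×session-store + email-composer for 3462 (40 GB).
Dropping auth-service and session-store frees 9 GB; slotting in webhook-dispatcher + log-shipper (9 GB) lifts the total to 3473 at 40 GB.

3473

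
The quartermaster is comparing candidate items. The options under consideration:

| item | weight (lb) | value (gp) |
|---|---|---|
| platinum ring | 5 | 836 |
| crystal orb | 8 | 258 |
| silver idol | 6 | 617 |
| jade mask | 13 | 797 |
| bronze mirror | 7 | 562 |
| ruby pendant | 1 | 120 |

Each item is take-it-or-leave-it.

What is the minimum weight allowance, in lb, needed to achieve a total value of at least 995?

11

Minimise lb subject to total value ≥ 995.
Taking platinum ring + silver idol gives 1453 (≥ 995) for 11 lb.
Below 11 lb the best achievable stays under 995.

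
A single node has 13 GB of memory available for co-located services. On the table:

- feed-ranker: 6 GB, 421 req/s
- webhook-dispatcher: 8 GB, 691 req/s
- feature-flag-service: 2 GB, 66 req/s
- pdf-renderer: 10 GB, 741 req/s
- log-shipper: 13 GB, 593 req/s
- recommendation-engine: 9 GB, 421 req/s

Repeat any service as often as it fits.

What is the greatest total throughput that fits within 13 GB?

Ranking by ratio (throughput/GB): webhook-dispatcher 86.38, pdf-renderer 74.10, feed-ranker 70.17.
Filling by ratio: webhook-dispatcher + 2×feature-flag-service for 823, with 1 GB left unused.
Dropping webhook-dispatcher and 2×feature-flag-service frees 12 GB; slotting in 2×feed-ranker (12 GB) lifts the total to 842 at 12 GB.
The spare 1 GB is too small for any remaining service, and no exchange beats 842.

842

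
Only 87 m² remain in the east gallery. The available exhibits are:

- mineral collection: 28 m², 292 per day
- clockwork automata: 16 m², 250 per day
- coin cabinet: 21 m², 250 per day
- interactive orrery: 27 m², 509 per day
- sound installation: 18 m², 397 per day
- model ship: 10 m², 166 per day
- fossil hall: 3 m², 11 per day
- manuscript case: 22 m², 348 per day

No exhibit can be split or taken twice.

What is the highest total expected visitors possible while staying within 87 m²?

1515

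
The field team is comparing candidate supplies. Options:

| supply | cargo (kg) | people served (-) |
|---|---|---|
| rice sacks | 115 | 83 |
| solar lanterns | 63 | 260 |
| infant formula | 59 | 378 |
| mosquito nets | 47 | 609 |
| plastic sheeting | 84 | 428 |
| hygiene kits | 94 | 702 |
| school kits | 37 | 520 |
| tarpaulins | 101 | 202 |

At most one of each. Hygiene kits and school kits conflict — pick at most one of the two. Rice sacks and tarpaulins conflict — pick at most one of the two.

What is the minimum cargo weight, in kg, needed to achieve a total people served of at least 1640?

200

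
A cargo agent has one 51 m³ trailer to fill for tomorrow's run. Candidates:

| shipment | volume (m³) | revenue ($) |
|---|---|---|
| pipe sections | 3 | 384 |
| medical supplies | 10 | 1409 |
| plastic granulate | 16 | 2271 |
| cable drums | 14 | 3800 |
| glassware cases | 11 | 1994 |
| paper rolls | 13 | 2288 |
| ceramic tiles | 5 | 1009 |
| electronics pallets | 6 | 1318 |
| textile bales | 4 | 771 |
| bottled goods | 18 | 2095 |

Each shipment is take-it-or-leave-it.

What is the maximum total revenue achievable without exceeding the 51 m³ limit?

10555

A density-first pass picks medical supplies + cable drums + glassware cases + ceramic tiles + electronics pallets + textile bales — 10301 at 50 m³.
Replace medical supplies and ceramic tiles with pipe sections + paper rolls: the trade gains 254 net, giving 10555 at 51 m³.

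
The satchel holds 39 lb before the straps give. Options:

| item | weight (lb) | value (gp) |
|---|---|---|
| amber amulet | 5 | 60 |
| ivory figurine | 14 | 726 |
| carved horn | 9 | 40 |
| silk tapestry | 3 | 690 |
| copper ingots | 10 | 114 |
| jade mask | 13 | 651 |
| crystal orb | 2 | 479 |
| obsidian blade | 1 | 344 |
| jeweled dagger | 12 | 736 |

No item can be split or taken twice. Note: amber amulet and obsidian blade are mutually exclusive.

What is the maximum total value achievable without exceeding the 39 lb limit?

2975

Taking ivory figurine + silk tapestry + crystal orb + obsidian blade + jeweled dagger: 32 lb used, 2975 in value.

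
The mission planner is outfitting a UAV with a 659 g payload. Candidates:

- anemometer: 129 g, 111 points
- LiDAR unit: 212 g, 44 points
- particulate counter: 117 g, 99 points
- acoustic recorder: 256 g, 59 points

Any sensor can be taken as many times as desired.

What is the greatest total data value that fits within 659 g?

Ranking by ratio (data value/g): anemometer 0.86, particulate counter 0.85, acoustic recorder 0.23.
Taking 5×anemometer: 645 g used, 555 in data value.
The spare 14 g is too small for any remaining sensor, and no exchange beats 555.

555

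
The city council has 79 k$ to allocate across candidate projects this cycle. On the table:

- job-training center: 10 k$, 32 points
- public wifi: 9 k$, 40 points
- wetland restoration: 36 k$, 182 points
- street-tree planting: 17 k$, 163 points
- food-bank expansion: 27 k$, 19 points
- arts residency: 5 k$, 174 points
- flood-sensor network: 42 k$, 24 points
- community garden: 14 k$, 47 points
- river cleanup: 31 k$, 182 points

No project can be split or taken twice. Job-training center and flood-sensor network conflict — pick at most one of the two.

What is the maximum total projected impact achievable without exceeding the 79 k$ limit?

606

By projected impact per k$: arts residency 34.80, street-tree planting 9.59, river cleanup 5.87, wetland restoration 5.06 lead.
Best packing: public wifi + street-tree planting + arts residency + community garden + river cleanup — 76 k$, 606 total.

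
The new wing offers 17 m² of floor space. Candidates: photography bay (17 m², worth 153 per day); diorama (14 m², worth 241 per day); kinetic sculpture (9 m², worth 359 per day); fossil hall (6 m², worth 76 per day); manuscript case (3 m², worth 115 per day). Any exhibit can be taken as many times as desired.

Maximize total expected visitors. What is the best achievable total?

589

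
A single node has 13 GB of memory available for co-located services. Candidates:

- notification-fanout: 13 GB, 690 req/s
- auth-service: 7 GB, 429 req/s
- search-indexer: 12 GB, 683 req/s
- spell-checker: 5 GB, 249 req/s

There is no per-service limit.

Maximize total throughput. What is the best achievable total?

690

Ranking by ratio (throughput/GB): auth-service 61.29, search-indexer 56.92, notification-fanout 53.08.
Taking the top-ratio services first gives auth-service + spell-checker for 678 (12 GB).
Dropping auth-service and spell-checker frees 12 GB; slotting in notification-fanout (13 GB) lifts the total to 690 at 13 GB.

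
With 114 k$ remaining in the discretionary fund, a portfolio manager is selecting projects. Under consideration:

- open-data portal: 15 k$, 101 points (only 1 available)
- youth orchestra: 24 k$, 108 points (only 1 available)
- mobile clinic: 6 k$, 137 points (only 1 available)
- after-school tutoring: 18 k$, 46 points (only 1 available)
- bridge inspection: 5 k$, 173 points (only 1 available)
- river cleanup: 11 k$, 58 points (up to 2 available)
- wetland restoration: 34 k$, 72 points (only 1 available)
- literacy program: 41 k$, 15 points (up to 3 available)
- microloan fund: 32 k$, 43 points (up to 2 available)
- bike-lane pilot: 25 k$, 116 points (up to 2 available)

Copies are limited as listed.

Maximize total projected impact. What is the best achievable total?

809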